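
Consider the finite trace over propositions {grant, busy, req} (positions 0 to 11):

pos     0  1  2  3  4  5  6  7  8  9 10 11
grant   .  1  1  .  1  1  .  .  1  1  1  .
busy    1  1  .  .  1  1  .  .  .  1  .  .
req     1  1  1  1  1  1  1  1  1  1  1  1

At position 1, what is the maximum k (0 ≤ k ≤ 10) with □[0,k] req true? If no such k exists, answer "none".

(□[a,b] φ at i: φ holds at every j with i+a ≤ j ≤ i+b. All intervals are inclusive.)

req must hold from j=1 onward; find where it first fails.
  j=1: holds
  j=2: holds
  j=3: holds
  j=4: holds
  j=5: holds
  j=6: holds
  j=7: holds
  j=8: holds
  j=9: holds
  j=10: holds
  j=11: holds
Holds through j=11; largest k = 10.

10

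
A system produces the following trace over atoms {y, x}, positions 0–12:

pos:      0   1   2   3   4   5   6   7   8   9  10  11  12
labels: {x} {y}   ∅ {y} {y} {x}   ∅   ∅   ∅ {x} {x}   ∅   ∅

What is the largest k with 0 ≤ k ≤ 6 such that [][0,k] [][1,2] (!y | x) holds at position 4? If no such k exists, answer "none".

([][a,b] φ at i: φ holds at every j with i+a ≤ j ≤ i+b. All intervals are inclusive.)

6

[][1,2] (!y | x) must hold from j=4 onward; find where it first fails.
  j=4: holds
  j=5: holds
  j=6: holds
  j=7: holds
  j=8: holds
  j=9: holds
  j=10: holds
Holds through j=10; largest k = 6.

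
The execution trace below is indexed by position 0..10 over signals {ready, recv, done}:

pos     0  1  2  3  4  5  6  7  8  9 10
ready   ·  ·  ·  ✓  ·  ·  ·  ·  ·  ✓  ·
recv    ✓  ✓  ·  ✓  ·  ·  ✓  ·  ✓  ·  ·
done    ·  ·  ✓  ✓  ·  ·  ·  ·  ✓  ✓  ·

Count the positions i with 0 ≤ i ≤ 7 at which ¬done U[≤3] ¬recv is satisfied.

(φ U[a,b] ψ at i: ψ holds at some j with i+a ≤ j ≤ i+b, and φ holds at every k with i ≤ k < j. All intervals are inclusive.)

7

Evaluate at each i in [0,7]:
  i=0: ✓ (rhs at j=2; lhs holds on [0,1])
  i=1: ✓ (rhs at j=2; lhs holds on [1,1])
  i=2: ✓ (rhs at j=2)
  i=3: ✗ (lhs fails at k=3 before rhs at j=4)
  i=4: ✓ (rhs at j=4)
  i=5: ✓ (rhs at j=5)
  i=6: ✓ (rhs at j=7; lhs holds on [6,6])
  i=7: ✓ (rhs at j=7)
Positions where it holds: {0, 1, 2, 4, 5, 6, 7} → 7.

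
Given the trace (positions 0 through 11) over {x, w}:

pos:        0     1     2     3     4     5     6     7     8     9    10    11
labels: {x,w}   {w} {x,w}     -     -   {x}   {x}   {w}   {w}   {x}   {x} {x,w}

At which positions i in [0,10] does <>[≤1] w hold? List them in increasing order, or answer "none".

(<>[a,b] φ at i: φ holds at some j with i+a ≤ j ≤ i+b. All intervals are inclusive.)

Evaluate at each i in [0,10]:
  i=0: ✓ (witness j=0)
  i=1: ✓ (witness j=1)
  i=2: ✓ (witness j=2)
  i=3: ✗ (none in [3,4])
  i=4: ✗ (none in [4,5])
  i=5: ✗ (none in [5,6])
  i=6: ✓ (witness j=7)
  i=7: ✓ (witness j=7)
  i=8: ✓ (witness j=8)
  i=9: ✗ (none in [9,10])
  i=10: ✓ (witness j=11)

0, 1, 2, 6, 7, 8, 10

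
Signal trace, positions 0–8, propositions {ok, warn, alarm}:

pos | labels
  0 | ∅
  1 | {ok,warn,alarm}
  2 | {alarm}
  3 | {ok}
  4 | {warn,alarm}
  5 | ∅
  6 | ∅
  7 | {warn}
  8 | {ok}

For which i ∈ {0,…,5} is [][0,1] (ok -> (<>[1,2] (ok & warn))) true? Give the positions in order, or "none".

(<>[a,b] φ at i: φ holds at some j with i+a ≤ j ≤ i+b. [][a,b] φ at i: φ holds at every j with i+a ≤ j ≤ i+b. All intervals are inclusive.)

Evaluate at each i in [0,5]:
  i=0: ✗ (fails at j=1)
  i=1: ✗ (fails at j=1)
  i=2: ✗ (fails at j=3)
  i=3: ✗ (fails at j=3)
  i=4: ✓ (all of [4,5])
  i=5: ✓ (all of [5,6])

4, 5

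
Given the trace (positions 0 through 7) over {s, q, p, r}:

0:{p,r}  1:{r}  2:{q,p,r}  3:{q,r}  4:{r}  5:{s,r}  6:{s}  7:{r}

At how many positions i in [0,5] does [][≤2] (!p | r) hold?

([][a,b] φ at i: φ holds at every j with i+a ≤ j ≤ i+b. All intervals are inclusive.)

Evaluate at each i in [0,5]:
  i=0: ✓ (all of [0,2])
  i=1: ✓ (all of [1,3])
  i=2: ✓ (all of [2,4])
  i=3: ✓ (all of [3,5])
  i=4: ✓ (all of [4,6])
  i=5: ✓ (all of [5,7])
Positions where it holds: {0, 1, 2, 3, 4, 5} → 6.

6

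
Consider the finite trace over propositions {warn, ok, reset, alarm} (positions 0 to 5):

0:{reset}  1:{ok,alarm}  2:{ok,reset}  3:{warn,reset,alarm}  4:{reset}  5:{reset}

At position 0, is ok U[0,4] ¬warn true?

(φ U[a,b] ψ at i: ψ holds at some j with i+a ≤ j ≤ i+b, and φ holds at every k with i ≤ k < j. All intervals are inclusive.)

Need some j in [0,4] with ¬warn, and ok at every k in [0,j-1].
  j=0: ¬warn holds; no prefix to check → satisfied.

Yes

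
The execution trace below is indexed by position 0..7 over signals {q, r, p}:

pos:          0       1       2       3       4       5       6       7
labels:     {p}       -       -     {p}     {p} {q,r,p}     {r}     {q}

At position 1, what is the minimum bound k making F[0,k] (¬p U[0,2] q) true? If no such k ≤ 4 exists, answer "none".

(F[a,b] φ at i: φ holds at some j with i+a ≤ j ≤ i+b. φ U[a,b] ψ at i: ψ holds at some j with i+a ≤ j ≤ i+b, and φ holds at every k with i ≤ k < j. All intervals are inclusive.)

4

Scan j = 1,2,… for (¬p U[0,2] q):
  j=1: fails
  j=2: fails
  j=3: fails
  j=4: fails
  j=5: holds
First hit at j=5, so smallest k = 5-1 = 4.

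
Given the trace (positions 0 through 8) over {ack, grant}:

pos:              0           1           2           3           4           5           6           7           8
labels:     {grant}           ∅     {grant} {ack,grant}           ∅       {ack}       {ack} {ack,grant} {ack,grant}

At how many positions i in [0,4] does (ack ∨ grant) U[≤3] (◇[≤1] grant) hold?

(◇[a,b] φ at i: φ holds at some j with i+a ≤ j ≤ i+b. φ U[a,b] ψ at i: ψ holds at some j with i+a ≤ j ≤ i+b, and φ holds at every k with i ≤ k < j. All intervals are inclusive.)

4

Evaluate at each i in [0,4]:
  i=0: ✓ (rhs at j=0)
  i=1: ✓ (rhs at j=1)
  i=2: ✓ (rhs at j=2)
  i=3: ✓ (rhs at j=3)
  i=4: ✗ (lhs fails at k=4 before rhs at j=6)
Positions where it holds: {0, 1, 2, 3} → 4.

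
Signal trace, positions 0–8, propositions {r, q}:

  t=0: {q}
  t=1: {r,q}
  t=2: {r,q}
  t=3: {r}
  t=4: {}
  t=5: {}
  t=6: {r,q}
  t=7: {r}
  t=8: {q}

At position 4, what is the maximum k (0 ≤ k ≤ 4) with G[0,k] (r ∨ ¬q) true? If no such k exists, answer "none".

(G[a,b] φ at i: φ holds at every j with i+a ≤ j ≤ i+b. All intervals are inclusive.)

3

(r ∨ ¬q) must hold from j=4 onward; find where it first fails.
  j=4: holds
  j=5: holds
  j=6: holds
  j=7: holds
  j=8: fails
Holds on [4,7], so largest k = 3.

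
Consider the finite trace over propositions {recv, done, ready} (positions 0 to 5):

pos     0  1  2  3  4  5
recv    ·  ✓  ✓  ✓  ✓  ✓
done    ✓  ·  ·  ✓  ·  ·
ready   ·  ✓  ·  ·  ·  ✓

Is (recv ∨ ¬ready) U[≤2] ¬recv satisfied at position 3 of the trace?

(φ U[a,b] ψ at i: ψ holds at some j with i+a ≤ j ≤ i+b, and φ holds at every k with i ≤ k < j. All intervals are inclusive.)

No

Need some j in [3,5] with ¬recv, and (recv ∨ ¬ready) at every k in [3,j-1].
  j=3: ¬recv false.
  j=4: ¬recv false.
  j=5: ¬recv false.
No j in the window works → until fails.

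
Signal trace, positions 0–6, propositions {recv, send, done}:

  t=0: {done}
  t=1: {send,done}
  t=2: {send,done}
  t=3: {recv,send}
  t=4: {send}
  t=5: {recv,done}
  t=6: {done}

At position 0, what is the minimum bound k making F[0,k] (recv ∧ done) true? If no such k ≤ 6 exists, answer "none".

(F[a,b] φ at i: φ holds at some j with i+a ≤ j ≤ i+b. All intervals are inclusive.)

5

Scan j = 0,1,… for (recv ∧ done):
  j=0: fails
  j=1: fails
  j=2: fails
  j=3: fails
  j=4: fails
  j=5: holds
First hit at j=5, so smallest k = 5-0 = 5.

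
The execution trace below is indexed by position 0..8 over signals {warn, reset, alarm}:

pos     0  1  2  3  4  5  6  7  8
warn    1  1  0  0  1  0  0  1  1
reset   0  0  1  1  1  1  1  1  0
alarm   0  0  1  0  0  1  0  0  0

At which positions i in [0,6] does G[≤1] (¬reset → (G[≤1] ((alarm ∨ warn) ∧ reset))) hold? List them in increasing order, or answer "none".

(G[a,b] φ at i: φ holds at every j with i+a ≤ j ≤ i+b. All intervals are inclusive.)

Evaluate at each i in [0,6]:
  i=0: ✗ (fails at j=0)
  i=1: ✗ (fails at j=1)
  i=2: ✓ (all of [2,3])
  i=3: ✓ (all of [3,4])
  i=4: ✓ (all of [4,5])
  i=5: ✓ (all of [5,6])
  i=6: ✓ (all of [6,7])

2, 3, 4, 5, 6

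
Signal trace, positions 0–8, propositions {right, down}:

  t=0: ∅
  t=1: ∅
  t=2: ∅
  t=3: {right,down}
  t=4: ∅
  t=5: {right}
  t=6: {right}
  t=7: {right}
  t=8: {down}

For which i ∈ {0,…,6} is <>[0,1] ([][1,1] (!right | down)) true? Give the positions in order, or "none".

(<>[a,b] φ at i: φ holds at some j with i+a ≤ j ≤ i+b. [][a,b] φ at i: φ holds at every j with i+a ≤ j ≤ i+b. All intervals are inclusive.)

0, 1, 2, 3, 6

Evaluate at each i in [0,6]:
  i=0: ✓ (witness j=0)
  i=1: ✓ (witness j=1)
  i=2: ✓ (witness j=2)
  i=3: ✓ (witness j=3)
  i=4: ✗ (none in [4,5])
  i=5: ✗ (none in [5,6])
  i=6: ✓ (witness j=7)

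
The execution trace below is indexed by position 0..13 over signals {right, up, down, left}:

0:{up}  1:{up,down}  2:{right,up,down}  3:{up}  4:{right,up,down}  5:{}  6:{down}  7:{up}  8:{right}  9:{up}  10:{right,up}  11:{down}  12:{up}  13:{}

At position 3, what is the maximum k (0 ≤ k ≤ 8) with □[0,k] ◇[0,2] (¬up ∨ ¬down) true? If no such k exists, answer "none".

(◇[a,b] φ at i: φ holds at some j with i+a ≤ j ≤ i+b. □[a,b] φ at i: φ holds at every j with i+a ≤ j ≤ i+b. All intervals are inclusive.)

8

◇[0,2] (¬up ∨ ¬down) must hold from j=3 onward; find where it first fails.
  j=3: holds
  j=4: holds
  j=5: holds
  j=6: holds
  j=7: holds
  j=8: holds
  j=9: holds
  j=10: holds
  j=11: holds
Holds through j=11; largest k = 8.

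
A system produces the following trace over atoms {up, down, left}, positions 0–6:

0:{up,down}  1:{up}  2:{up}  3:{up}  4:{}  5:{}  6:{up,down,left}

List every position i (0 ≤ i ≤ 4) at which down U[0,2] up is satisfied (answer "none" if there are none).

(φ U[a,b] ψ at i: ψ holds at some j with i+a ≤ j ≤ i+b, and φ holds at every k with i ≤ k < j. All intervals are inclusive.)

0, 1, 2, 3

Evaluate at each i in [0,4]:
  i=0: ✓ (rhs at j=0)
  i=1: ✓ (rhs at j=1)
  i=2: ✓ (rhs at j=2)
  i=3: ✓ (rhs at j=3)
  i=4: ✗ (lhs fails at k=4 before rhs at j=6)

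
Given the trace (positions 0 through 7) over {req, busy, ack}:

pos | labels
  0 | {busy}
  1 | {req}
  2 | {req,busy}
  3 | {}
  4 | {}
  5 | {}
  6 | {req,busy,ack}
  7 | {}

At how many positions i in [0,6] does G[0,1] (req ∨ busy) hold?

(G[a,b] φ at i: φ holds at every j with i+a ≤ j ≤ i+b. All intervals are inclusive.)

Evaluate at each i in [0,6]:
  i=0: ✓ (all of [0,1])
  i=1: ✓ (all of [1,2])
  i=2: ✗ (fails at j=3)
  i=3: ✗ (fails at j=3)
  i=4: ✗ (fails at j=4)
  i=5: ✗ (fails at j=5)
  i=6: ✗ (fails at j=7)
Positions where it holds: {0, 1} → 2.

2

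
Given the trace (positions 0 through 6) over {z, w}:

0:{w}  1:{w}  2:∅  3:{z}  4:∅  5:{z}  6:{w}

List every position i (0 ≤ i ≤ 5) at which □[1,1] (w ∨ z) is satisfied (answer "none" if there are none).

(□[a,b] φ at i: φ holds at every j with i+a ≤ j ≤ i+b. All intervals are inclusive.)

Evaluate at each i in [0,5]:
  i=0: ✓ (all of [1,1])
  i=1: ✗ (fails at j=2)
  i=2: ✓ (all of [3,3])
  i=3: ✗ (fails at j=4)
  i=4: ✓ (all of [5,5])
  i=5: ✓ (all of [6,6])

0, 2, 4, 5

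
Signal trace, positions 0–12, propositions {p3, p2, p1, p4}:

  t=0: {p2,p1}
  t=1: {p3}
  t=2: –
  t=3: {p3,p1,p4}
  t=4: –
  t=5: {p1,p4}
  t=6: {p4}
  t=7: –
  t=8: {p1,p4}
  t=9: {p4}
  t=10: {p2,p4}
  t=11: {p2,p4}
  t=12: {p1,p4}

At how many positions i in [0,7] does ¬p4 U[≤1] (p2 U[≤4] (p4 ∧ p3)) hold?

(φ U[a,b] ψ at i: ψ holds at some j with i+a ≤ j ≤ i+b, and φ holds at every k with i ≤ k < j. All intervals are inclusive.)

2

Evaluate at each i in [0,7]:
  i=0: ✗ (no rhs in [0,1])
  i=1: ✗ (no rhs in [1,2])
  i=2: ✓ (rhs at j=3; lhs holds on [2,2])
  i=3: ✓ (rhs at j=3)
  i=4: ✗ (no rhs in [4,5])
  i=5: ✗ (no rhs in [5,6])
  i=6: ✗ (no rhs in [6,7])
  i=7: ✗ (no rhs in [7,8])
Positions where it holds: {2, 3} → 2.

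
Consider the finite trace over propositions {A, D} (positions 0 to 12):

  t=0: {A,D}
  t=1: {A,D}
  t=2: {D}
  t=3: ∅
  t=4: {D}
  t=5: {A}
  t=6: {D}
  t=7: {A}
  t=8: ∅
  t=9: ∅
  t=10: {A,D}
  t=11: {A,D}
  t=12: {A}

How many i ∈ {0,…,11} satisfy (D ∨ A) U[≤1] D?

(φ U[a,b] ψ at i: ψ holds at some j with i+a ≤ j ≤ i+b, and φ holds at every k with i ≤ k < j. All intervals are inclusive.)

Evaluate at each i in [0,11]:
  i=0: ✓ (rhs at j=0)
  i=1: ✓ (rhs at j=1)
  i=2: ✓ (rhs at j=2)
  i=3: ✗ (lhs fails at k=3 before rhs at j=4)
  i=4: ✓ (rhs at j=4)
  i=5: ✓ (rhs at j=6; lhs holds on [5,5])
  i=6: ✓ (rhs at j=6)
  i=7: ✗ (no rhs in [7,8])
  i=8: ✗ (no rhs in [8,9])
  i=9: ✗ (lhs fails at k=9 before rhs at j=10)
  i=10: ✓ (rhs at j=10)
  i=11: ✓ (rhs at j=11)
Positions where it holds: {0, 1, 2, 4, 5, 6, 10, 11} → 8.

8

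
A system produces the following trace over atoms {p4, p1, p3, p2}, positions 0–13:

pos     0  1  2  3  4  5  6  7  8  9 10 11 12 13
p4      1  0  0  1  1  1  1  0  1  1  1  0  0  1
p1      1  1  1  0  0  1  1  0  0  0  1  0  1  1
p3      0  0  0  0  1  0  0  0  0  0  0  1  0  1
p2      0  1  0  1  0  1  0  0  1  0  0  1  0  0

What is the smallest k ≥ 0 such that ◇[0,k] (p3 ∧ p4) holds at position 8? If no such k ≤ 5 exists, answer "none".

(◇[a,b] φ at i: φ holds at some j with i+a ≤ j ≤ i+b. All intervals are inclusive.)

5

Scan j = 8,9,… for (p3 ∧ p4):
  j=8: fails
  j=9: fails
  j=10: fails
  j=11: fails
  j=12: fails
  j=13: holds
First hit at j=13, so smallest k = 13-8 = 5.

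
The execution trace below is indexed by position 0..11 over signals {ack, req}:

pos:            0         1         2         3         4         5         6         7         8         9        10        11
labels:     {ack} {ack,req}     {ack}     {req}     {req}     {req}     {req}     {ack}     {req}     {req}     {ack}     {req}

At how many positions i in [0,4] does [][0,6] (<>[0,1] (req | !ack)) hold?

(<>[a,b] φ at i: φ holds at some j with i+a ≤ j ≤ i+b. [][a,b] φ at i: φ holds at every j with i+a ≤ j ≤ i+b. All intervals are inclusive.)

5

Evaluate at each i in [0,4]:
  i=0: ✓ (all of [0,6])
  i=1: ✓ (all of [1,7])
  i=2: ✓ (all of [2,8])
  i=3: ✓ (all of [3,9])
  i=4: ✓ (all of [4,10])
Positions where it holds: {0, 1, 2, 3, 4} → 5.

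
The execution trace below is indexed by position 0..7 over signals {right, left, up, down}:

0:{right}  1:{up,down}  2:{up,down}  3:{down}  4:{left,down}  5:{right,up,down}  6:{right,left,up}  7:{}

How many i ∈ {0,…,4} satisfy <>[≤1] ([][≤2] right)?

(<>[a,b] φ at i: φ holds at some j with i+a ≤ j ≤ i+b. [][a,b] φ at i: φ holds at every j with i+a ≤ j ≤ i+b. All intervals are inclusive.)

0

Evaluate at each i in [0,4]:
  i=0: ✗ (none in [0,1])
  i=1: ✗ (none in [1,2])
  i=2: ✗ (none in [2,3])
  i=3: ✗ (none in [3,4])
  i=4: ✗ (none in [4,5])
Positions where it holds: {} → 0.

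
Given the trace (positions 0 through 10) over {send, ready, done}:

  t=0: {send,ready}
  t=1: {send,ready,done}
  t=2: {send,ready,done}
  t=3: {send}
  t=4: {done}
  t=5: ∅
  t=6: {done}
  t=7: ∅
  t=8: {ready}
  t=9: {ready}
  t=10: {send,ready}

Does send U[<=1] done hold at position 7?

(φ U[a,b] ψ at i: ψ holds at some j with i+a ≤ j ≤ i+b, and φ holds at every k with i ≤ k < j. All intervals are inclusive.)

Does not hold

Need some j in [7,8] with done, and send at every k in [7,j-1].
  j=7: done false.
  j=8: done false.
No j in the window works → until fails.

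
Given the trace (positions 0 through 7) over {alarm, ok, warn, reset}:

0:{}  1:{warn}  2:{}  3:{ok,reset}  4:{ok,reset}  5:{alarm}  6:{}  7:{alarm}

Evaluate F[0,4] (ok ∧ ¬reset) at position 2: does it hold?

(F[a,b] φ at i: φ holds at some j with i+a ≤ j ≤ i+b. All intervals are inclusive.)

Does not hold

Check (ok ∧ ¬reset) at each j in [2,6]:
  j=2: false
  j=3: false
  j=4: false
  j=5: false
  j=6: false
No position in the window satisfies it → formula fails.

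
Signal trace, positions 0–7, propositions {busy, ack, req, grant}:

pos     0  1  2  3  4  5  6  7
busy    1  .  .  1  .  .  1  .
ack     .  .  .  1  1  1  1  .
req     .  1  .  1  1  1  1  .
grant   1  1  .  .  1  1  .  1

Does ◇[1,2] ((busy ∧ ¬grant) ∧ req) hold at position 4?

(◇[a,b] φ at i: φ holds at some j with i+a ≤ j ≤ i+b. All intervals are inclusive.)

Check ((busy ∧ ¬grant) ∧ req) at each j in [5,6]:
  j=5: false
  j=6: true
Found at j=6 → formula holds.

True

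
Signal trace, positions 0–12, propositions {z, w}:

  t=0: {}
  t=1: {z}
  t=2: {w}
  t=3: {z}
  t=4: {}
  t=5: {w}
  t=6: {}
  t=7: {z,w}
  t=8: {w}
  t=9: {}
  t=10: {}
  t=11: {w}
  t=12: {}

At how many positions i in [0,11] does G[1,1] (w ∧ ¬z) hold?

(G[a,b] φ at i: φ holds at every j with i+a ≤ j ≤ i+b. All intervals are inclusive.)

4

Evaluate at each i in [0,11]:
  i=0: ✗ (fails at j=1)
  i=1: ✓ (all of [2,2])
  i=2: ✗ (fails at j=3)
  i=3: ✗ (fails at j=4)
  i=4: ✓ (all of [5,5])
  i=5: ✗ (fails at j=6)
  i=6: ✗ (fails at j=7)
  i=7: ✓ (all of [8,8])
  i=8: ✗ (fails at j=9)
  i=9: ✗ (fails at j=10)
  i=10: ✓ (all of [11,11])
  i=11: ✗ (fails at j=12)
Positions where it holds: {1, 4, 7, 10} → 4.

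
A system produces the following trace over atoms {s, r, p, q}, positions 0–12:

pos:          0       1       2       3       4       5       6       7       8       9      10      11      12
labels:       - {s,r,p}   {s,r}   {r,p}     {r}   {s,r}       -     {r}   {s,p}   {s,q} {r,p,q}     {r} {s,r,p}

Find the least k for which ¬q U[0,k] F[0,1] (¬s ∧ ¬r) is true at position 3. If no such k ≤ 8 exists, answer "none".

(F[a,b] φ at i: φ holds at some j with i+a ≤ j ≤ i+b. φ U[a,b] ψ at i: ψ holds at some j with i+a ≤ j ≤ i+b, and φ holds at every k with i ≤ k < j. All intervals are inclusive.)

Need earliest j ≥ 3 with F[0,1] (¬s ∧ ¬r), and ¬q at every k in [3,j-1].
  j=3: rhs fails.
  j=4: rhs fails.
  j=5: rhs holds; lhs holds on [3,4]. k = 2.

2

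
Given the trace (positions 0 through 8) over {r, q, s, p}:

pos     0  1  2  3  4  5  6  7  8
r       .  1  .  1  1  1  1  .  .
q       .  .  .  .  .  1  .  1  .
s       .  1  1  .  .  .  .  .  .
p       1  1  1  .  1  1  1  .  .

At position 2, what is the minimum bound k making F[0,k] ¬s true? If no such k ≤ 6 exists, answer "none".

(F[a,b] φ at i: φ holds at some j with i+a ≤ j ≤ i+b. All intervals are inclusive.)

1

Scan j = 2,3,… for ¬s:
  j=2: fails
  j=3: holds
First hit at j=3, so smallest k = 3-2 = 1.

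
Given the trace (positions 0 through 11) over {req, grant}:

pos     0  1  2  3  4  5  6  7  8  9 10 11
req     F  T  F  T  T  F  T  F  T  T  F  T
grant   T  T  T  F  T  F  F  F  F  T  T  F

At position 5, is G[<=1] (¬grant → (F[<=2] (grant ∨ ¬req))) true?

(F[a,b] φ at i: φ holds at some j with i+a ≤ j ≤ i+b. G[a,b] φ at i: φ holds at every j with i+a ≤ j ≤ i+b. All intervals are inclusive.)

Check (¬grant → (F[<=2] (grant ∨ ¬req))) at every j in [5,6]:
  j=5: antecedent true; consequent holds (witness at 5) → ✓
  j=6: antecedent true; consequent holds (witness at 7) → ✓
All positions satisfy it → formula holds.

Yes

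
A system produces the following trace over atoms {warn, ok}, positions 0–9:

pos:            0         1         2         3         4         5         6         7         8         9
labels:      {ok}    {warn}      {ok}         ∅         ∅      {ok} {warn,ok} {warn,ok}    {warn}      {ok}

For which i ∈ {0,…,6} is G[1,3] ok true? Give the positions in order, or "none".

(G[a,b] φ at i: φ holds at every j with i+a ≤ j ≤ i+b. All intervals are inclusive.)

Evaluate at each i in [0,6]:
  i=0: ✗ (fails at j=1)
  i=1: ✗ (fails at j=3)
  i=2: ✗ (fails at j=3)
  i=3: ✗ (fails at j=4)
  i=4: ✓ (all of [5,7])
  i=5: ✗ (fails at j=8)
  i=6: ✗ (fails at j=8)

4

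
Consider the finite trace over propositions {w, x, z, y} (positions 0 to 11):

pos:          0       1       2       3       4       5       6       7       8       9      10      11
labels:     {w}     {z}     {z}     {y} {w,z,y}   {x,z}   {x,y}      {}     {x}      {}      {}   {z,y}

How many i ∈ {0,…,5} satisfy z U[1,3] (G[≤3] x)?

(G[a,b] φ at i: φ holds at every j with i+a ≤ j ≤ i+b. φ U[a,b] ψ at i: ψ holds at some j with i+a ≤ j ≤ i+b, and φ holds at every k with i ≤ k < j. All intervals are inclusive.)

Evaluate at each i in [0,5]:
  i=0: ✗ (no rhs in [1,3])
  i=1: ✗ (no rhs in [2,4])
  i=2: ✗ (no rhs in [3,5])
  i=3: ✗ (no rhs in [4,6])
  i=4: ✗ (no rhs in [5,7])
  i=5: ✗ (no rhs in [6,8])
Positions where it holds: {} → 0.

0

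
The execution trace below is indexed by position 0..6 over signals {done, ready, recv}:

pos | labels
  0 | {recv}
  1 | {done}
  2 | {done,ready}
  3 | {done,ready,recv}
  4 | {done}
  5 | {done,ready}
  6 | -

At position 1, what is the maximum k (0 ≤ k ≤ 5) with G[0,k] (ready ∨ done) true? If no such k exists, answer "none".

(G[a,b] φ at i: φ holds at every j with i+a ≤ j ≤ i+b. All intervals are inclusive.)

(ready ∨ done) must hold from j=1 onward; find where it first fails.
  j=1: holds
  j=2: holds
  j=3: holds
  j=4: holds
  j=5: holds
  j=6: fails
Holds on [1,5], so largest k = 4.

4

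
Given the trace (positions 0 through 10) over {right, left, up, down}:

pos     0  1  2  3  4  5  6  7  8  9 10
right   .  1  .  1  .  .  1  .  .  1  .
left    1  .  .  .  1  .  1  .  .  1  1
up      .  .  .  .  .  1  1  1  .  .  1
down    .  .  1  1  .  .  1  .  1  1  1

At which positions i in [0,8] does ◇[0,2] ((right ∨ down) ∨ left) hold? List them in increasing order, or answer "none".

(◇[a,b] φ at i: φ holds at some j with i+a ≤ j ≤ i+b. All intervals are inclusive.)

0, 1, 2, 3, 4, 5, 6, 7, 8

Evaluate at each i in [0,8]:
  i=0: ✓ (witness j=0)
  i=1: ✓ (witness j=1)
  i=2: ✓ (witness j=2)
  i=3: ✓ (witness j=3)
  i=4: ✓ (witness j=4)
  i=5: ✓ (witness j=6)
  i=6: ✓ (witness j=6)
  i=7: ✓ (witness j=8)
  i=8: ✓ (witness j=8)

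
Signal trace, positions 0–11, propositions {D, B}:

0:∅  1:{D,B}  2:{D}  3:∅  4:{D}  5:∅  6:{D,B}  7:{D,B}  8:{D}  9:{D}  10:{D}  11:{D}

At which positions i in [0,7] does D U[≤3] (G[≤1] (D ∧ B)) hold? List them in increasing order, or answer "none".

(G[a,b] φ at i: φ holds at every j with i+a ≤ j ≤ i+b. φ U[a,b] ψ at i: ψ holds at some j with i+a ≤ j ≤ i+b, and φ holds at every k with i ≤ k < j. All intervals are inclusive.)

Evaluate at each i in [0,7]:
  i=0: ✗ (no rhs in [0,3])
  i=1: ✗ (no rhs in [1,4])
  i=2: ✗ (no rhs in [2,5])
  i=3: ✗ (lhs fails at k=3 before rhs at j=6)
  i=4: ✗ (lhs fails at k=5 before rhs at j=6)
  i=5: ✗ (lhs fails at k=5 before rhs at j=6)
  i=6: ✓ (rhs at j=6)
  i=7: ✗ (no rhs in [7,10])

6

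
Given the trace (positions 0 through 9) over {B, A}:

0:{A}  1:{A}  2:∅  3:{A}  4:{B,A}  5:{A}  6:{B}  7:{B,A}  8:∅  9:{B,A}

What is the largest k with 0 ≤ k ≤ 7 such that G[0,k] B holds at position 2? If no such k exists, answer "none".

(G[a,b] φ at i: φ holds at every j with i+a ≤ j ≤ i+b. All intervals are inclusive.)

B must hold from j=2 onward; find where it first fails.
  j=2: fails → no k works.

none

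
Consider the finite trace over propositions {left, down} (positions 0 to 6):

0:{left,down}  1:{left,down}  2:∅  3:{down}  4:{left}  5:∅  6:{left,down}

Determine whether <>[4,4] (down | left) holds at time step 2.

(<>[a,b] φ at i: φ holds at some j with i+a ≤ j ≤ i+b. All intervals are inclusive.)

True

Check (down | left) at each j in [6,6]:
  j=6: true
Found at j=6 → formula holds.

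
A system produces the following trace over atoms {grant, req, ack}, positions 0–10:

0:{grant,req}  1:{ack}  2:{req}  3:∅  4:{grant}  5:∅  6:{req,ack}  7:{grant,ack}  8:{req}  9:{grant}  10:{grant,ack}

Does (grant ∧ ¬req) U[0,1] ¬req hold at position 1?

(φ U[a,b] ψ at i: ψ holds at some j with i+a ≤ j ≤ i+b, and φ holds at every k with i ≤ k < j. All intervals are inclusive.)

True

Need some j in [1,2] with ¬req, and (grant ∧ ¬req) at every k in [1,j-1].
  j=1: ¬req holds; no prefix to check → satisfied.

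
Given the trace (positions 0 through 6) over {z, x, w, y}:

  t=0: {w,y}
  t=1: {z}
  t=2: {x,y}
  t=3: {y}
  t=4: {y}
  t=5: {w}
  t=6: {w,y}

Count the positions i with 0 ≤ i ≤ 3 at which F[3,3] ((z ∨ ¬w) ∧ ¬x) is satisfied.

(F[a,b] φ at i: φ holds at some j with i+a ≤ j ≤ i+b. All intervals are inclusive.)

Evaluate at each i in [0,3]:
  i=0: ✓ (witness j=3)
  i=1: ✓ (witness j=4)
  i=2: ✗ (none in [5,5])
  i=3: ✗ (none in [6,6])
Positions where it holds: {0, 1} → 2.

2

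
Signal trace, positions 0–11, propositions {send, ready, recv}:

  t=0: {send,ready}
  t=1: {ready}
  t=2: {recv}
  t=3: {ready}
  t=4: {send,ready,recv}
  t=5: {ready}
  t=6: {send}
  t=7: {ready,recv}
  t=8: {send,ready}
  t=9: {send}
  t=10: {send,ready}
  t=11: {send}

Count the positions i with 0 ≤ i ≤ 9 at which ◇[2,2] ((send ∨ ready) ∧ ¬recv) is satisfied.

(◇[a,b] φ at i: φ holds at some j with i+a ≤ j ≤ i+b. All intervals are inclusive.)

Evaluate at each i in [0,9]:
  i=0: ✗ (none in [2,2])
  i=1: ✓ (witness j=3)
  i=2: ✗ (none in [4,4])
  i=3: ✓ (witness j=5)
  i=4: ✓ (witness j=6)
  i=5: ✗ (none in [7,7])
  i=6: ✓ (witness j=8)
  i=7: ✓ (witness j=9)
  i=8: ✓ (witness j=10)
  i=9: ✓ (witness j=11)
Positions where it holds: {1, 3, 4, 6, 7, 8, 9} → 7.

7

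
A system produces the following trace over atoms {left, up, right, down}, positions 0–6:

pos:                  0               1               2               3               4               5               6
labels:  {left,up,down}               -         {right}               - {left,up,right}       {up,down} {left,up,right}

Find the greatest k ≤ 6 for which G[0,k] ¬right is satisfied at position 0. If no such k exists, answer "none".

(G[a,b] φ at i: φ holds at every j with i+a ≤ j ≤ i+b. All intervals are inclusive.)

1

¬right must hold from j=0 onward; find where it first fails.
  j=0: holds
  j=1: holds
  j=2: fails
Holds on [0,1], so largest k = 1.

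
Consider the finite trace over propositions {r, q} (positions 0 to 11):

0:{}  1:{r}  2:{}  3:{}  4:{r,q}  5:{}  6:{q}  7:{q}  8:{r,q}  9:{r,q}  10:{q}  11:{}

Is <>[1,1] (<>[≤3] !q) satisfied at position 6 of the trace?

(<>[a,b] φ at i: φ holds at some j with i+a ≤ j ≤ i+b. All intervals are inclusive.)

Check <>[≤3] !q at each j in [7,7]:
  j=7: fails (none in [7,10])
No position in the window satisfies it → formula fails.

Does not hold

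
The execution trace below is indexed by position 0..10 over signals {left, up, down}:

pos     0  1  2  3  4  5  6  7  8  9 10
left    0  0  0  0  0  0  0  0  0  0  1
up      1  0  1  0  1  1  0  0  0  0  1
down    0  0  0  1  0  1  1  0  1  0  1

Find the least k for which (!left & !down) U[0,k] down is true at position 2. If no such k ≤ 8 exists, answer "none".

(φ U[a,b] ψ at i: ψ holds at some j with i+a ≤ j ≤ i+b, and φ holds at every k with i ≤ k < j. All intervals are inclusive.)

Need earliest j ≥ 2 with down, and (!left & !down) at every k in [2,j-1].
  j=2: rhs fails.
  j=3: rhs holds; lhs holds on [2,2]. k = 1.

1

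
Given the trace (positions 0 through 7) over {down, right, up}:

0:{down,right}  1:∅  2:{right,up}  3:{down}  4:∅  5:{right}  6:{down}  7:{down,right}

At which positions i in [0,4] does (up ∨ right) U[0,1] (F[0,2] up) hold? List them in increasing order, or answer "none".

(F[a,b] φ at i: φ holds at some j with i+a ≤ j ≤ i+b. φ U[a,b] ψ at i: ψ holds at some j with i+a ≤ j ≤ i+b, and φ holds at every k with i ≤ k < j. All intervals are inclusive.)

0, 1, 2

Evaluate at each i in [0,4]:
  i=0: ✓ (rhs at j=0)
  i=1: ✓ (rhs at j=1)
  i=2: ✓ (rhs at j=2)
  i=3: ✗ (no rhs in [3,4])
  i=4: ✗ (no rhs in [4,5])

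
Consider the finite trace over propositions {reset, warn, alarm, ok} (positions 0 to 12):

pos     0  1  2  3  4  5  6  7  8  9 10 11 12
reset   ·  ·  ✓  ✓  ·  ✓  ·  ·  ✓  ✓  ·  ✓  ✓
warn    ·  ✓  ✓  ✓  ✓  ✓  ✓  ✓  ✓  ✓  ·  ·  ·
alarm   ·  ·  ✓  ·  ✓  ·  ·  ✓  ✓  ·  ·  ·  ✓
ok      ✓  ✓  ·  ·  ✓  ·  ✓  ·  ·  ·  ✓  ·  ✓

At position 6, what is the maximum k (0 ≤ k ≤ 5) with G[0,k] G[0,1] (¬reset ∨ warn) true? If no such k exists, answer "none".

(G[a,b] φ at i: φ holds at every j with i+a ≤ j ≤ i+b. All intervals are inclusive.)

3

G[0,1] (¬reset ∨ warn) must hold from j=6 onward; find where it first fails.
  j=6: holds
  j=7: holds
  j=8: holds
  j=9: holds
  j=10: fails
Holds on [6,9], so largest k = 3.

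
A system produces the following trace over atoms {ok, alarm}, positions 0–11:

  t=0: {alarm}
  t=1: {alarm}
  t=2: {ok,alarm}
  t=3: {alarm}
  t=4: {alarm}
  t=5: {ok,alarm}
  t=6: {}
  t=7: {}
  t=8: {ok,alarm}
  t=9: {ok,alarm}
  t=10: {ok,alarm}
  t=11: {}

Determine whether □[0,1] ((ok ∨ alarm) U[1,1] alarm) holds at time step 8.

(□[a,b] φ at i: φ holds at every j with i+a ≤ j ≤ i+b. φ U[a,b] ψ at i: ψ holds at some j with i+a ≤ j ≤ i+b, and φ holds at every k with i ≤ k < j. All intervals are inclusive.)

Check ((ok ∨ alarm) U[1,1] alarm) at every j in [8,9]:
  j=8: holds
  j=9: holds
All positions satisfy it → formula holds.

Holds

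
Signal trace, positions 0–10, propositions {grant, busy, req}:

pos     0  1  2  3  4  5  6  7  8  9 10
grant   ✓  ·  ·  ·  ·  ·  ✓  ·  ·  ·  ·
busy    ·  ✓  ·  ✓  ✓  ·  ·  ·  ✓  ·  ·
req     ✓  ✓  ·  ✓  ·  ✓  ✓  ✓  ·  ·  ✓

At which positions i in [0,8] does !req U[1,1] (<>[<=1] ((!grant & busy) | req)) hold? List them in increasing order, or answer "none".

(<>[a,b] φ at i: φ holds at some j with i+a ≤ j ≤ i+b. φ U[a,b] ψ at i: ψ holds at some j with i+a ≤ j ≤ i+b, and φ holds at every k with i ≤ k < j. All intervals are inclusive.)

Evaluate at each i in [0,8]:
  i=0: ✗ (lhs fails at k=0 before rhs at j=1)
  i=1: ✗ (lhs fails at k=1 before rhs at j=2)
  i=2: ✓ (rhs at j=3; lhs holds on [2,2])
  i=3: ✗ (lhs fails at k=3 before rhs at j=4)
  i=4: ✓ (rhs at j=5; lhs holds on [4,4])
  i=5: ✗ (lhs fails at k=5 before rhs at j=6)
  i=6: ✗ (lhs fails at k=6 before rhs at j=7)
  i=7: ✗ (lhs fails at k=7 before rhs at j=8)
  i=8: ✓ (rhs at j=9; lhs holds on [8,8])

2, 4, 8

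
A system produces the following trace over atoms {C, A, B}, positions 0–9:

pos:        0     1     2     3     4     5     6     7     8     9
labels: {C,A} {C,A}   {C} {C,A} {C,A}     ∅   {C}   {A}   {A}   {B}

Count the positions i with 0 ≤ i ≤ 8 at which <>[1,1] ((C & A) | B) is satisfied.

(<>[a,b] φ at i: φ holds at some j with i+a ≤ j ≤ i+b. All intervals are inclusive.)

4

Evaluate at each i in [0,8]:
  i=0: ✓ (witness j=1)
  i=1: ✗ (none in [2,2])
  i=2: ✓ (witness j=3)
  i=3: ✓ (witness j=4)
  i=4: ✗ (none in [5,5])
  i=5: ✗ (none in [6,6])
  i=6: ✗ (none in [7,7])
  i=7: ✗ (none in [8,8])
  i=8: ✓ (witness j=9)
Positions where it holds: {0, 2, 3, 8} → 4.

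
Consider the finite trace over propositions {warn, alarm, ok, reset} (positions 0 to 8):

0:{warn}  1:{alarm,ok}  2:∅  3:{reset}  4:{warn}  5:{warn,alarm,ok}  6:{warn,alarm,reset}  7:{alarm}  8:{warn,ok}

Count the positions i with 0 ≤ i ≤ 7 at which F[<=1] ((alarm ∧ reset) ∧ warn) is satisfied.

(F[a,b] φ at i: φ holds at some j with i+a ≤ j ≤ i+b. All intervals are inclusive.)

Evaluate at each i in [0,7]:
  i=0: ✗ (none in [0,1])
  i=1: ✗ (none in [1,2])
  i=2: ✗ (none in [2,3])
  i=3: ✗ (none in [3,4])
  i=4: ✗ (none in [4,5])
  i=5: ✓ (witness j=6)
  i=6: ✓ (witness j=6)
  i=7: ✗ (none in [7,8])
Positions where it holds: {5, 6} → 2.

2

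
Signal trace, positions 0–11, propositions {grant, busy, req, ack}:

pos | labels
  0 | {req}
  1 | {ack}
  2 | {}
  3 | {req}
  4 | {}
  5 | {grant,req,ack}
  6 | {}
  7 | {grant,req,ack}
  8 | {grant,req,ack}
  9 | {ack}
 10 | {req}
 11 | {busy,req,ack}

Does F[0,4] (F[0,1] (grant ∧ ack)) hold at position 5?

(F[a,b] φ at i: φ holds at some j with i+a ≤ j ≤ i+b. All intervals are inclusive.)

Holds

Check F[0,1] (grant ∧ ack) at each j in [5,9]:
  j=5: holds (witness at 5)
  j=6: holds (witness at 7)
  j=7: holds (witness at 7)
  j=8: holds (witness at 8)
  j=9: fails (none in [9,10])
Found at j=5 → formula holds.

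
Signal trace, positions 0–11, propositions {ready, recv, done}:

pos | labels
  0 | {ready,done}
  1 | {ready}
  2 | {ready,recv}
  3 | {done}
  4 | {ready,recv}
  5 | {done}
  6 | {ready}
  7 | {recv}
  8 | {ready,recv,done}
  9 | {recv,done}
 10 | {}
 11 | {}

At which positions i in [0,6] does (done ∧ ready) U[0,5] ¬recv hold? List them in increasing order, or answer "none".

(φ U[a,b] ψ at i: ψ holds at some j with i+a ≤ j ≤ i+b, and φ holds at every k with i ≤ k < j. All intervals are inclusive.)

Evaluate at each i in [0,6]:
  i=0: ✓ (rhs at j=0)
  i=1: ✓ (rhs at j=1)
  i=2: ✗ (lhs fails at k=2 before rhs at j=3)
  i=3: ✓ (rhs at j=3)
  i=4: ✗ (lhs fails at k=4 before rhs at j=5)
  i=5: ✓ (rhs at j=5)
  i=6: ✓ (rhs at j=6)

0, 1, 3, 5, 6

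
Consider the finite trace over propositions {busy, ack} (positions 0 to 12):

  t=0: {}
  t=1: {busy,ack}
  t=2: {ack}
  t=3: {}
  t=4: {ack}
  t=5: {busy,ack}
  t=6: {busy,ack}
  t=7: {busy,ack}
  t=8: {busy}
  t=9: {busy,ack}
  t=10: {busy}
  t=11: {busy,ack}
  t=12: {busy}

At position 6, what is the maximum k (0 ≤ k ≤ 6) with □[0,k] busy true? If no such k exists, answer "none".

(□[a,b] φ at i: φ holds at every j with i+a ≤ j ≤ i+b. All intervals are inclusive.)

6

busy must hold from j=6 onward; find where it first fails.
  j=6: holds
  j=7: holds
  j=8: holds
  j=9: holds
  j=10: holds
  j=11: holds
  j=12: holds
Holds through j=12; largest k = 6.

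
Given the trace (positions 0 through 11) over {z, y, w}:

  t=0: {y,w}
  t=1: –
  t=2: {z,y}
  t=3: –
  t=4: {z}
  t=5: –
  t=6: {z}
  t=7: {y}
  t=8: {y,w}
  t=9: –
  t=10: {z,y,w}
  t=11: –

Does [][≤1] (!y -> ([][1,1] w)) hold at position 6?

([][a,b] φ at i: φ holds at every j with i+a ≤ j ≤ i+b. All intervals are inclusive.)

Does not hold

Check (!y -> ([][1,1] w)) at every j in [6,7]:
  j=6: antecedent true; consequent fails at 7 → ✗
  j=7: antecedent false → ✓
Fails at j=6 → formula fails.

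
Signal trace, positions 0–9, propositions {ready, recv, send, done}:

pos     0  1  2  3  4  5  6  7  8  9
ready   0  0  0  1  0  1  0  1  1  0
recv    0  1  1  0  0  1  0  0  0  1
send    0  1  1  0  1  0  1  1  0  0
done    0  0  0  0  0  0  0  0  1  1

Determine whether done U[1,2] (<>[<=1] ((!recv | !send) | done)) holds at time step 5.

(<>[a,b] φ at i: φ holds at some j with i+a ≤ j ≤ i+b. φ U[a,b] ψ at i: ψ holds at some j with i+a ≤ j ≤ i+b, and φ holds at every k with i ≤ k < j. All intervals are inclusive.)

Need some j in [6,7] with <>[<=1] ((!recv | !send) | done), and done at every k in [5,j-1].
  j=6: <>[<=1] ((!recv | !send) | done) holds, but done fails at k=5 → not this j.
  j=7: <>[<=1] ((!recv | !send) | done) holds, but done fails at k=5 → not this j.
No j in the window works → until fails.

False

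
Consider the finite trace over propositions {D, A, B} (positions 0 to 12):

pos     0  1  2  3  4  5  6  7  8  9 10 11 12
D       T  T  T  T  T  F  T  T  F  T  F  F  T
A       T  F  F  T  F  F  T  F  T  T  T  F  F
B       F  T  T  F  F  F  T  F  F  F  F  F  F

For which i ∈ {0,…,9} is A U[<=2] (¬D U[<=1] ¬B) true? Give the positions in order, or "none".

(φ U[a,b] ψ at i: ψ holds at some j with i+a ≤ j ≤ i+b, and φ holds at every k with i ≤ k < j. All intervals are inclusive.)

0, 3, 4, 5, 6, 7, 8, 9

Evaluate at each i in [0,9]:
  i=0: ✓ (rhs at j=0)
  i=1: ✗ (lhs fails at k=1 before rhs at j=3)
  i=2: ✗ (lhs fails at k=2 before rhs at j=3)
  i=3: ✓ (rhs at j=3)
  i=4: ✓ (rhs at j=4)
  i=5: ✓ (rhs at j=5)
  i=6: ✓ (rhs at j=7; lhs holds on [6,6])
  i=7: ✓ (rhs at j=7)
  i=8: ✓ (rhs at j=8)
  i=9: ✓ (rhs at j=9)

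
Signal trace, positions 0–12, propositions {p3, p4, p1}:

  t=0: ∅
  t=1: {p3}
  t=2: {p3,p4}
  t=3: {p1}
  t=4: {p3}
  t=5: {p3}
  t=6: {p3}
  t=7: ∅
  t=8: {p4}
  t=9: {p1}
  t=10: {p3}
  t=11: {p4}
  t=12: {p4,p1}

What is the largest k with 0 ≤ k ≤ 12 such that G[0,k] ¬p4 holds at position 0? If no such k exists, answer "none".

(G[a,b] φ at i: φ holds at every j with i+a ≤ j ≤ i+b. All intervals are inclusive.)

1

¬p4 must hold from j=0 onward; find where it first fails.
  j=0: holds
  j=1: holds
  j=2: fails
Holds on [0,1], so largest k = 1.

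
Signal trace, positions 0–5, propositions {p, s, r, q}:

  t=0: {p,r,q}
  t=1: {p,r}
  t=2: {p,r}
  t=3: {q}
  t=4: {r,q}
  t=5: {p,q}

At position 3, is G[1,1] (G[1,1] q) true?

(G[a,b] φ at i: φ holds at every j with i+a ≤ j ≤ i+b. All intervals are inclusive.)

Check G[1,1] q at every j in [4,4]:
  j=4: holds on [5,5]
All positions satisfy it → formula holds.

True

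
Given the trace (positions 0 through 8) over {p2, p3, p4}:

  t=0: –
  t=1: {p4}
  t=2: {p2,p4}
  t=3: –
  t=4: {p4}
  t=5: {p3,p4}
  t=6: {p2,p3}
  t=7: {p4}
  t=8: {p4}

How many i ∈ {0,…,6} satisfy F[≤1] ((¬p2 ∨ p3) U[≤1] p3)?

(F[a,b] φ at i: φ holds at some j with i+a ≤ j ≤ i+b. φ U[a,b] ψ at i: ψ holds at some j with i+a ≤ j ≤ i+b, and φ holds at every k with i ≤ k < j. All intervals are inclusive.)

4

Evaluate at each i in [0,6]:
  i=0: ✗ (none in [0,1])
  i=1: ✗ (none in [1,2])
  i=2: ✗ (none in [2,3])
  i=3: ✓ (witness j=4)
  i=4: ✓ (witness j=4)
  i=5: ✓ (witness j=5)
  i=6: ✓ (witness j=6)
Positions where it holds: {3, 4, 5, 6} → 4.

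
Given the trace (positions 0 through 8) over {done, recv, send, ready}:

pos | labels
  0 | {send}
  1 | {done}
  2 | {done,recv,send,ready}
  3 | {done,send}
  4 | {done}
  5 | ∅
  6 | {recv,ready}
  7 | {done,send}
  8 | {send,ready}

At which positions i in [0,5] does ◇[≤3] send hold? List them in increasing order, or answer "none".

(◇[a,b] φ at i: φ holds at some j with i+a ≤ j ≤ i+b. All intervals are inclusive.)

0, 1, 2, 3, 4, 5

Evaluate at each i in [0,5]:
  i=0: ✓ (witness j=0)
  i=1: ✓ (witness j=2)
  i=2: ✓ (witness j=2)
  i=3: ✓ (witness j=3)
  i=4: ✓ (witness j=7)
  i=5: ✓ (witness j=7)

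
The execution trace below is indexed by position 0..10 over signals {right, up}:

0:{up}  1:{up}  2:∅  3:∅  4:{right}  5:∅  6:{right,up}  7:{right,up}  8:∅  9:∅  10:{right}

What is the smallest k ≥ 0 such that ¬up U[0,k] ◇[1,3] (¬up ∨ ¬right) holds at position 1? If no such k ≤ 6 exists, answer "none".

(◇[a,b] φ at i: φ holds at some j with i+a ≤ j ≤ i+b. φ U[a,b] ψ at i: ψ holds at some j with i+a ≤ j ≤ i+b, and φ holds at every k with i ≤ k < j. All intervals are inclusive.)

Need earliest j ≥ 1 with ◇[1,3] (¬up ∨ ¬right), and ¬up at every k in [1,j-1].
  j=1: rhs holds (empty prefix). k = 0.

0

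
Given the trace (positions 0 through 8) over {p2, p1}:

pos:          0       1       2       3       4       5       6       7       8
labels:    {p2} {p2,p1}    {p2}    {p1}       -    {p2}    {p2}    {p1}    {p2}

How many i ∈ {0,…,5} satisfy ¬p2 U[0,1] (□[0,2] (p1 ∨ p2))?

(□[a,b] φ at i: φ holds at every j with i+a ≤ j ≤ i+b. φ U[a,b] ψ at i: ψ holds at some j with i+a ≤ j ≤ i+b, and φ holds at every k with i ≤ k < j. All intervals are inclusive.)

Evaluate at each i in [0,5]:
  i=0: ✓ (rhs at j=0)
  i=1: ✓ (rhs at j=1)
  i=2: ✗ (no rhs in [2,3])
  i=3: ✗ (no rhs in [3,4])
  i=4: ✓ (rhs at j=5; lhs holds on [4,4])
  i=5: ✓ (rhs at j=5)
Positions where it holds: {0, 1, 4, 5} → 4.

4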